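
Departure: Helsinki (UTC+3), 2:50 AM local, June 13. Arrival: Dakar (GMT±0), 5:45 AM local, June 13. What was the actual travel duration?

Departure in UTC: 2:50 AM − 3:00 = 11:50 PM on Jun 12.
Arrival is already UTC: 5:45 AM on Jun 13.
Elapsed = 5:45 AM − 11:50 PM (+1 day) = 5 hours 55 minutes.

5 hours 55 minutes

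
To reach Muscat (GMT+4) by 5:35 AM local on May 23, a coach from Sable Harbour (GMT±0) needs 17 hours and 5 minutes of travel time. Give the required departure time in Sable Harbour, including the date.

8:30 AM on May 22

Target arrival in UTC: 5:35 AM − 4:00 = 1:35 AM on May 23.
Subtract 17 hours 5 minutes → departure 8:30 AM UTC on May 22.
Sable Harbour is UTC+0, so departure is 8:30 AM on May 22.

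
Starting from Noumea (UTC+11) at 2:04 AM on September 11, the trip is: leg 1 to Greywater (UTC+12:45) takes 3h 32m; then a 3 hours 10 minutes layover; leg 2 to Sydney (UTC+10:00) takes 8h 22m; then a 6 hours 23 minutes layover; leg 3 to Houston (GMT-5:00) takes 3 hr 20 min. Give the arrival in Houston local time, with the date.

Convert departure to UTC: 2:04 AM − 11:00 = 3:04 PM UTC on Sep 10.
Add 3 hours and 32 minutes leg 1 → 6:36 PM UTC.
Add 3 hours 10 minutes layover in Greywater → 9:46 PM UTC.
Add 8 hours 22 minutes leg 2 → 6:08 AM UTC (Sep 11).
Add 6 hours 23 minutes layover in Sydney → 12:31 PM UTC.
Add 3 hours and 20 minutes leg 3 → 3:51 PM UTC.
Houston is UTC−5:00, so local arrival = 3:51 PM − 5:00 = 10:51 AM on Sep 11.

10:51 AM on September 11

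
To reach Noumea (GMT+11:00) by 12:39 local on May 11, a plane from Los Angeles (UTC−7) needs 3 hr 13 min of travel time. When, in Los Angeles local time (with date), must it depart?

Target arrival in UTC: 12:39 − 11:00 = 01:39 on May 11.
Subtract 3 hours 13 minutes → departure 22:26 UTC on May 10.
Los Angeles is UTC−7:00: 22:26 − 7:00 = 15:26 on May 10.

15:26 on May 10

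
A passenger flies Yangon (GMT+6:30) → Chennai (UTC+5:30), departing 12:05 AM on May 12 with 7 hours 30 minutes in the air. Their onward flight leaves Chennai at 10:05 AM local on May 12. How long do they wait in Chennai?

Convert departure to UTC: 12:05 AM − 6:30 = 5:35 PM UTC on May 11.
Add 7 hours 30 minutes flight time → 1:05 AM UTC (May 12).
Chennai is UTC+5:30, so local arrival = 1:05 AM + 5:30 = 6:35 AM on May 12.
Layover = 10:05 AM − 6:35 AM = 3 hours 30 minutes.

3 hours 30 minutes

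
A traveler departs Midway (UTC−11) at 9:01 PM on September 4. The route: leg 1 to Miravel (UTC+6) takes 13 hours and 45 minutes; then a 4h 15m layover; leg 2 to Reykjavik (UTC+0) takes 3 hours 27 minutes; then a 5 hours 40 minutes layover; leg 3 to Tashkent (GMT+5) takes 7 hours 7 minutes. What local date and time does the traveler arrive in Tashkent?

Convert departure to UTC: 9:01 PM + 11:00 = 8:01 AM UTC on Sep 5.
Add 13 hours 45 minutes leg 1 → 9:46 PM UTC.
Add 4 hours 15 minutes layover in Miravel → 2:01 AM UTC (Sep 6).
Add 3 hours 27 minutes leg 2 → 5:28 AM UTC.
Add 5 hours and 40 minutes layover in Reykjavik → 11:08 AM UTC.
Add 7 hours and 7 minutes leg 3 → 6:15 PM UTC.
Tashkent is UTC+5:00, so local arrival = 6:15 PM + 5:00 = 11:15 PM on Sep 6.

11:15 PM on Sep 6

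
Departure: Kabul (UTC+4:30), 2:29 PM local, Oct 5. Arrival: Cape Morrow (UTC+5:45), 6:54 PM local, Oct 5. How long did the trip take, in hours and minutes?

3 hours 10 minutes

Departure in UTC: 2:29 PM − 4:30 = 9:59 AM on Oct 5.
Arrival in UTC: 6:54 PM − 5:45 = 1:09 PM on Oct 5.
Elapsed = 1:09 PM − 9:59 AM = 3 hours 10 minutes.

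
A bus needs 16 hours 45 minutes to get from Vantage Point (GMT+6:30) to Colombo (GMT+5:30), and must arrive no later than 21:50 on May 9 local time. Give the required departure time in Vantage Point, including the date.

06:05 on May 9

Target arrival in UTC: 21:50 − 5:30 = 16:20 on May 9.
Subtract 16 hours and 45 minutes → departure 23:35 UTC on May 8.
Vantage Point is UTC+6:30: 23:35 + 6:30 = 06:05 on May 9.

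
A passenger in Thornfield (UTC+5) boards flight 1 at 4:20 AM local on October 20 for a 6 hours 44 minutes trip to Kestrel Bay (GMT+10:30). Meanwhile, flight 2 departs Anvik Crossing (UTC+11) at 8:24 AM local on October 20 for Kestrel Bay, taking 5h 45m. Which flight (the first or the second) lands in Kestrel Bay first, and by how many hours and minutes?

the second, by 2 hours 55 minutes

Flight 1 in UTC: 4:20 AM − 5:00 = 11:20 PM on Oct 19.
+6 hours and 44 minutes → arrive 6:04 AM UTC on Oct 20.
Flight 2 in UTC: 8:24 AM − 11:00 = 9:24 PM on Oct 19.
+5 hours 45 minutes → arrive 3:09 AM UTC on Oct 20.
Flight 2 lands earlier by 2 hours 55 minutes.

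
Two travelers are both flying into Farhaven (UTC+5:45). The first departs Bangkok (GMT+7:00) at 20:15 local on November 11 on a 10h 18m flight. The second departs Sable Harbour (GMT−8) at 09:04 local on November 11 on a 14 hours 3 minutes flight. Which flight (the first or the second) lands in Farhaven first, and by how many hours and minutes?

Flight 1 in UTC: 20:15 − 7:00 = 13:15 on Nov 11.
+10 hours and 18 minutes → arrive 23:33 UTC on Nov 11.
Flight 2 in UTC: 09:04 + 8:00 = 17:04 on Nov 11.
+14 hours and 3 minutes → arrive 07:07 UTC on Nov 12.
Flight 1 lands earlier by 7 hours 34 minutes.

the first, by 7 hours 34 minutes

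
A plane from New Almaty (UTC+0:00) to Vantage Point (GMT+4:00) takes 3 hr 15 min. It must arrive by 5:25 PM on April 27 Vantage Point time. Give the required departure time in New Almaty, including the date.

10:10 AM on April 27

Target arrival in UTC: 5:25 PM − 4:00 = 1:25 PM on Apr 27.
Subtract 3 hours and 15 minutes → departure 10:10 AM UTC on Apr 27.
New Almaty is UTC+0, so departure is 10:10 AM on Apr 27.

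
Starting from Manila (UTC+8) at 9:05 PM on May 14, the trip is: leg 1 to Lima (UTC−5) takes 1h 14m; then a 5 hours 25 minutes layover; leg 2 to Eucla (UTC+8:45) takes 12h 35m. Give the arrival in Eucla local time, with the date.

Convert departure to UTC: 9:05 PM − 8:00 = 1:05 PM UTC on May 14.
Add 1 hour and 14 minutes leg 1 → 2:19 PM UTC.
Add 5 hours 25 minutes layover in Lima → 7:44 PM UTC.
Add 12 hours 35 minutes leg 2 → 8:19 AM UTC (May 15).
Eucla is UTC+8:45, so local arrival = 8:19 AM + 8:45 = 5:04 PM on May 15.

5:04 PM on May 15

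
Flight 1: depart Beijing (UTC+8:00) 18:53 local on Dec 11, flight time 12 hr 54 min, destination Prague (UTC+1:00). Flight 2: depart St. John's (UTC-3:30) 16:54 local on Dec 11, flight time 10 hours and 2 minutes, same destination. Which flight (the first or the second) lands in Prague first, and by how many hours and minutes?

Flight 1 in UTC: 18:53 − 8:00 = 10:53 on Dec 11.
+12 hours and 54 minutes → arrive 23:47 UTC on Dec 11.
Flight 2 in UTC: 16:54 + 3:30 = 20:24 on Dec 11.
+10 hours and 2 minutes → arrive 06:26 UTC on Dec 12.
Flight 1 lands earlier by 6 hours 39 minutes.

the first, by 6 hours 39 minutes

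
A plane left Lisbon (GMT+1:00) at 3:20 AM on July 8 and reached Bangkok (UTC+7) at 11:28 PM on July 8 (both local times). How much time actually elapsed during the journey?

Departure in UTC: 3:20 AM − 1:00 = 2:20 AM on Jul 8.
Arrival in UTC: 11:28 PM − 7:00 = 4:28 PM on Jul 8.
Elapsed = 4:28 PM − 2:20 AM = 14 hours 8 minutes.

14 hours 8 minutes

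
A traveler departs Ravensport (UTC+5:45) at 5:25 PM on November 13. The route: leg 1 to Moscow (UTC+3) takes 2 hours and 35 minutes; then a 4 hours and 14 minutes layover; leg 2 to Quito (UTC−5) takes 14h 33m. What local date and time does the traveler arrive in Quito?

4:02 AM on November 14

Convert departure to UTC: 5:25 PM − 5:45 = 11:40 AM UTC on Nov 13.
Add 2 hours and 35 minutes leg 1 → 2:15 PM UTC.
Add 4 hours 14 minutes layover in Moscow → 6:29 PM UTC.
Add 14 hours and 33 minutes leg 2 → 9:02 AM UTC (Nov 14).
Quito is UTC−5:00, so local arrival = 9:02 AM − 5:00 = 4:02 AM on Nov 14.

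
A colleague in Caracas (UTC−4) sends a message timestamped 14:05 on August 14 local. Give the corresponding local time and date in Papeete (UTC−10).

08:05 on August 14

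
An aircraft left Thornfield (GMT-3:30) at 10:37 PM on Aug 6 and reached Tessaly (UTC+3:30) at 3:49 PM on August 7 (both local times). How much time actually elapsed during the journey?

Departure in UTC: 10:37 PM + 3:30 = 2:07 AM on Aug 7.
Arrival in UTC: 3:49 PM − 3:30 = 12:19 PM on Aug 7.
Elapsed = 12:19 PM − 2:07 AM = 10 hours 12 minutes.

10 hours 12 minutes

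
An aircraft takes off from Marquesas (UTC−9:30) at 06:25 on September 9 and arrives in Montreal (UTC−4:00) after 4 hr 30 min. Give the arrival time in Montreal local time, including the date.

16:25 on September 9

Convert departure to UTC: 06:25 + 9:30 = 15:55 UTC on Sep 9.
Add 4 hours 30 minutes travel time → 20:25 UTC.
Montreal is UTC−4:00, so local arrival = 20:25 − 4:00 = 16:25 on Sep 9.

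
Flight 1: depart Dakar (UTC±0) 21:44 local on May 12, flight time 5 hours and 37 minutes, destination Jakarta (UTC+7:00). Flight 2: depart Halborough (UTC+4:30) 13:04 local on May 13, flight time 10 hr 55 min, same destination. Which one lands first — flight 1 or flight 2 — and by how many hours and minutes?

Flight 1 departs at 21:44 UTC (May 12).
+5 hours and 37 minutes → arrive 03:21 UTC on May 13.
Flight 2 in UTC: 13:04 − 4:30 = 08:34 on May 13.
+10 hours 55 minutes → arrive 19:29 UTC on May 13.
Flight 1 lands earlier by 16 hours 8 minutes.

the first, by 16 hours 8 minutes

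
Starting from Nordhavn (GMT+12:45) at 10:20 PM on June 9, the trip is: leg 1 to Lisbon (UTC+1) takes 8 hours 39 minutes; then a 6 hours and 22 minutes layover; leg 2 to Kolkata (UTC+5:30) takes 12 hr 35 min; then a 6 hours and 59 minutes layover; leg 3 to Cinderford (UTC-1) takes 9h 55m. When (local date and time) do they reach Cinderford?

5:05 AM on June 11

Convert departure to UTC: 10:20 PM − 12:45 = 9:35 AM UTC on Jun 9.
Add 8 hours 39 minutes leg 1 → 6:14 PM UTC.
Add 6 hours 22 minutes layover in Lisbon → 12:36 AM UTC (Jun 10).
Add 12 hours 35 minutes leg 2 → 1:11 PM UTC.
Add 6 hours 59 minutes layover in Kolkata → 8:10 PM UTC.
Add 9 hours 55 minutes leg 3 → 6:05 AM UTC (Jun 11).
Cinderford is UTC−1:00, so local arrival = 6:05 AM − 1:00 = 5:05 AM on Jun 11.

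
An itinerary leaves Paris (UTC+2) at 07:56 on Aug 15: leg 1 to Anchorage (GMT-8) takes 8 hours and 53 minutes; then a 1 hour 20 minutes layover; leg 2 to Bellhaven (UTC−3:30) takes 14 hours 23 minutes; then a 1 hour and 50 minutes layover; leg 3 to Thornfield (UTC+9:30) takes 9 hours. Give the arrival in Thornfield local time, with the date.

Convert departure to UTC: 07:56 − 2:00 = 05:56 UTC on Aug 15.
Add 8 hours 53 minutes leg 1 → 14:49 UTC.
Add 1 hour and 20 minutes layover in Anchorage → 16:09 UTC.
Add 14 hours and 23 minutes leg 2 → 06:32 UTC (Aug 16).
Add 1 hour and 50 minutes layover in Bellhaven → 08:22 UTC.
Add 9 hours leg 3 → 17:22 UTC.
Thornfield is UTC+9:30, so local arrival = 17:22 + 9:30 = 02:52 on Aug 17.

02:52 on August 17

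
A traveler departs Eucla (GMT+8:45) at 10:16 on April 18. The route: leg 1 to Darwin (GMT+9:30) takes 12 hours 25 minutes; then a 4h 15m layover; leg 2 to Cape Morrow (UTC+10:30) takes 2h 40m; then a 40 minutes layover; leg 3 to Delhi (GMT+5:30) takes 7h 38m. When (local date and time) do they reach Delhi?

10:39 on April 19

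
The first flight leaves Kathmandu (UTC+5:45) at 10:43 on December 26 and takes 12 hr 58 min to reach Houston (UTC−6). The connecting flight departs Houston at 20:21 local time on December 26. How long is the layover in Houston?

Convert departure to UTC: 10:43 − 5:45 = 04:58 UTC on Dec 26.
Add 12 hours 58 minutes flight time → 17:56 UTC.
Houston is UTC−6:00, so local arrival = 17:56 − 6:00 = 11:56 on Dec 26.
Layover = 20:21 − 11:56 = 8 hours 25 minutes.

8 hours 25 minutes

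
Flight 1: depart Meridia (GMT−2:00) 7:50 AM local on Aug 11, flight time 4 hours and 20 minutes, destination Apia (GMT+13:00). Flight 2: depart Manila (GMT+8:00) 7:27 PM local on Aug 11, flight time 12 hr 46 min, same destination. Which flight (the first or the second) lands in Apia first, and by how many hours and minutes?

Flight 1 in UTC: 7:50 AM + 2:00 = 9:50 AM on Aug 11.
+4 hours and 20 minutes → arrive 2:10 PM UTC on Aug 11.
Flight 2 in UTC: 7:27 PM − 8:00 = 11:27 AM on Aug 11.
+12 hours and 46 minutes → arrive 12:13 AM UTC on Aug 12.
Flight 1 lands earlier by 10 hours 3 minutes.

the first, by 10 hours 3 minutes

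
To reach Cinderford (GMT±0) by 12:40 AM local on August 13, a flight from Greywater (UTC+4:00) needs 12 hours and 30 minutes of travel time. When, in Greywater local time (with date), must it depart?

4:10 PM on Aug 12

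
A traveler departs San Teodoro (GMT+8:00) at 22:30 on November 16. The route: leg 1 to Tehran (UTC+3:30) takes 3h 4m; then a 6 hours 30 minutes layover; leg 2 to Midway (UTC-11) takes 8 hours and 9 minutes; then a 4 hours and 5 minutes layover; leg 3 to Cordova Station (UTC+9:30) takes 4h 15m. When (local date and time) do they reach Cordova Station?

02:03 on Nov 18

Convert departure to UTC: 22:30 − 8:00 = 14:30 UTC on Nov 16.
Add 3 hours and 4 minutes leg 1 → 17:34 UTC.
Add 6 hours and 30 minutes layover in Tehran → 00:04 UTC (Nov 17).
Add 8 hours and 9 minutes leg 2 → 08:13 UTC.
Add 4 hours and 5 minutes layover in Midway → 12:18 UTC.
Add 4 hours and 15 minutes leg 3 → 16:33 UTC.
Cordova Station is UTC+9:30, so local arrival = 16:33 + 9:30 = 02:03 on Nov 18.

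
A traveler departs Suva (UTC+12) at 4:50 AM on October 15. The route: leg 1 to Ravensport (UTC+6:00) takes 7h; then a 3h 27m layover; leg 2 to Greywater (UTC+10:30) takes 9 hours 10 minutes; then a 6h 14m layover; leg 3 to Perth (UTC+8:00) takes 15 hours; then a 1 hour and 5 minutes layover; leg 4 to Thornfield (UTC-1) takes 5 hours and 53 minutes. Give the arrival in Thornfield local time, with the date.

Convert departure to UTC: 4:50 AM − 12:00 = 4:50 PM UTC on Oct 14.
Add 7 hours leg 1 → 11:50 PM UTC.
Add 3 hours and 27 minutes layover in Ravensport → 3:17 AM UTC (Oct 15).
Add 9 hours and 10 minutes leg 2 → 12:27 PM UTC.
Add 6 hours 14 minutes layover in Greywater → 6:41 PM UTC.
Add 15 hours leg 3 → 9:41 AM UTC (Oct 16).
Add 1 hour 5 minutes layover in Perth → 10:46 AM UTC.
Add 5 hours and 53 minutes leg 4 → 4:39 PM UTC.
Thornfield is UTC−1:00, so local arrival = 4:39 PM − 1:00 = 3:39 PM on Oct 16.

3:39 PM on October 16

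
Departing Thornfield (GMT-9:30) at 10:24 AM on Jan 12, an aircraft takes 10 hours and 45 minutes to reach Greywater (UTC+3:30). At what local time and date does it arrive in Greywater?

Greywater is 13:00 ahead of Thornfield.
After 10 hours and 45 minutes it is 9:09 PM in Thornfield.
Shift by the zone difference: 9:09 PM + 13:00 = 10:09 AM on Jan 13 in Greywater.

10:09 AM on Jan 13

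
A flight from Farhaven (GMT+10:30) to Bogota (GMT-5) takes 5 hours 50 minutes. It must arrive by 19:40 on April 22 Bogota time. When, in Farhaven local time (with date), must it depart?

05:20 on April 23

Target arrival in UTC: 19:40 + 5:00 = 00:40 on Apr 23.
Subtract 5 hours and 50 minutes → departure 18:50 UTC on Apr 22.
Farhaven is UTC+10:30: 18:50 + 10:30 = 05:20 on Apr 23.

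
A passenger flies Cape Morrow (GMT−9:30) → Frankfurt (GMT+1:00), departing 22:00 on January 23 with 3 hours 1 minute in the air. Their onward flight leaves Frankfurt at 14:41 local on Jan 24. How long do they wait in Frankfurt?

Convert departure to UTC: 22:00 + 9:30 = 07:30 UTC on Jan 24.
Add 3 hours and 1 minute flight time → 10:31 UTC.
Frankfurt is UTC+1:00, so local arrival = 10:31 + 1:00 = 11:31 on Jan 24.
Layover = 14:41 − 11:31 = 3 hours 10 minutes.

3 hours 10 minutes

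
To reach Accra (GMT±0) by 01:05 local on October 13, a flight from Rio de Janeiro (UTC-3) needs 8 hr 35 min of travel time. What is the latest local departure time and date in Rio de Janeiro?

Target arrival is already UTC: 01:05 on Oct 13.
Subtract 8 hours 35 minutes → departure 16:30 UTC on Oct 12.
Rio de Janeiro is UTC−3:00: 16:30 − 3:00 = 13:30 on Oct 12.

13:30 on October 12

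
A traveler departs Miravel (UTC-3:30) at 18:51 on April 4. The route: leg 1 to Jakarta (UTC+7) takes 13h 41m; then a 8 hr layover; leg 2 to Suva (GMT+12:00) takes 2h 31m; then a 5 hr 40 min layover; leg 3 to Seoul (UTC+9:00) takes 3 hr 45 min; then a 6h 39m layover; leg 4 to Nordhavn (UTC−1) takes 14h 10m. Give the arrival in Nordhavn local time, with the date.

Convert departure to UTC: 18:51 + 3:30 = 22:21 UTC on Apr 4.
Add 13 hours 41 minutes leg 1 → 12:02 UTC (Apr 5).
Add 8 hours layover in Jakarta → 20:02 UTC.
Add 2 hours and 31 minutes leg 2 → 22:33 UTC.
Add 5 hours 40 minutes layover in Suva → 04:13 UTC (Apr 6).
Add 3 hours 45 minutes leg 3 → 07:58 UTC.
Add 6 hours and 39 minutes layover in Seoul → 14:37 UTC.
Add 14 hours and 10 minutes leg 4 → 04:47 UTC (Apr 7).
Nordhavn is UTC−1:00, so local arrival = 04:47 − 1:00 = 03:47 on Apr 7.

03:47 on April 7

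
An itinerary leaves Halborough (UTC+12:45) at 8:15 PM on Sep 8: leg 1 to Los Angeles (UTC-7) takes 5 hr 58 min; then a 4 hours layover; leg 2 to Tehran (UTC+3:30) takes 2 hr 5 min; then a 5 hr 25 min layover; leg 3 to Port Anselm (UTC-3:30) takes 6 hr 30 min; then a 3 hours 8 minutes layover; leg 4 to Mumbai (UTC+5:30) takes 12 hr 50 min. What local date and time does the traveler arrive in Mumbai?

4:56 AM on September 10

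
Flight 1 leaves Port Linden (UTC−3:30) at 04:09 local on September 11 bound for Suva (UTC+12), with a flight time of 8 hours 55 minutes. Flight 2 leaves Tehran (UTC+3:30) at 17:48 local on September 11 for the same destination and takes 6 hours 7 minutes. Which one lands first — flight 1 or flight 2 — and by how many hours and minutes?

Flight 1 in UTC: 04:09 + 3:30 = 07:39 on Sep 11.
+8 hours and 55 minutes → arrive 16:34 UTC on Sep 11.
Flight 2 in UTC: 17:48 − 3:30 = 14:18 on Sep 11.
+6 hours and 7 minutes → arrive 20:25 UTC on Sep 11.
Flight 1 lands earlier by 3 hours 51 minutes.

the first, by 3 hours 51 minutes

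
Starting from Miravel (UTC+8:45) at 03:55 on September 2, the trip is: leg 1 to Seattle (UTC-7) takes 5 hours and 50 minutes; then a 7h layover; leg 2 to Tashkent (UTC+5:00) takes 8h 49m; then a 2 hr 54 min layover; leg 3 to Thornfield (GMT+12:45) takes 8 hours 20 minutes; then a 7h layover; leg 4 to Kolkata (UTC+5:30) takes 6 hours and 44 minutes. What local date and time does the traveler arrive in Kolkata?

23:17 on September 3

Convert departure to UTC: 03:55 − 8:45 = 19:10 UTC on Sep 1.
Add 5 hours 50 minutes leg 1 → 01:00 UTC (Sep 2).
Add 7 hours layover in Seattle → 08:00 UTC.
Add 8 hours and 49 minutes leg 2 → 16:49 UTC.
Add 2 hours and 54 minutes layover in Tashkent → 19:43 UTC.
Add 8 hours and 20 minutes leg 3 → 04:03 UTC (Sep 3).
Add 7 hours layover in Thornfield → 11:03 UTC.
Add 6 hours 44 minutes leg 4 → 17:47 UTC.
Kolkata is UTC+5:30, so local arrival = 17:47 + 5:30 = 23:17 on Sep 3.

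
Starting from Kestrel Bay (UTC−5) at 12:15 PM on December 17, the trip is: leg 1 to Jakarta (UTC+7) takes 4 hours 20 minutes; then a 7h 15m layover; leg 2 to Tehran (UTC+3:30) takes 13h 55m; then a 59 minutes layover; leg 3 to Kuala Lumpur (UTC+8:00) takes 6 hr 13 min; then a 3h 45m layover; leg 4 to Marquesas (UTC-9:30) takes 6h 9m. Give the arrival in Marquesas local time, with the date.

Convert departure to UTC: 12:15 PM + 5:00 = 5:15 PM UTC on Dec 17.
Add 4 hours and 20 minutes leg 1 → 9:35 PM UTC.
Add 7 hours and 15 minutes layover in Jakarta → 4:50 AM UTC (Dec 18).
Add 13 hours and 55 minutes leg 2 → 6:45 PM UTC.
Add 59 minutes layover in Tehran → 7:44 PM UTC.
Add 6 hours 13 minutes leg 3 → 1:57 AM UTC (Dec 19).
Add 3 hours and 45 minutes layover in Kuala Lumpur → 5:42 AM UTC.
Add 6 hours 9 minutes leg 4 → 11:51 AM UTC.
Marquesas is UTC−9:30, so local arrival = 11:51 AM − 9:30 = 2:21 AM on Dec 19.

2:21 AM on December 19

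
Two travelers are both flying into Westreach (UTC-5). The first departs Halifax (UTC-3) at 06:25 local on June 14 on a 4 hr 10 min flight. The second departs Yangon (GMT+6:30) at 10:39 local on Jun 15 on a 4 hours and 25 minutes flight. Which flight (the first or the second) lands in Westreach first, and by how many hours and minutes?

Flight 1 in UTC: 06:25 + 3:00 = 09:25 on Jun 14.
+4 hours and 10 minutes → arrive 13:35 UTC on Jun 14.
Flight 2 in UTC: 10:39 − 6:30 = 04:09 on Jun 15.
+4 hours and 25 minutes → arrive 08:34 UTC on Jun 15.
Flight 1 lands earlier by 18 hours 59 minutes.

the first, by 18 hours 59 minutes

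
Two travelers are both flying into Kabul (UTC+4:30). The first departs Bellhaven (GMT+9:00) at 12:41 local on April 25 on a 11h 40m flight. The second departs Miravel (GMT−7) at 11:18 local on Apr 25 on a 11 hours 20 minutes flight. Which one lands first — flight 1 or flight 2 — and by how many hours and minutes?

the first, by 14 hours 17 minutes

Flight 1 in UTC: 12:41 − 9:00 = 03:41 on Apr 25.
+11 hours 40 minutes → arrive 15:21 UTC on Apr 25.
Flight 2 in UTC: 11:18 + 7:00 = 18:18 on Apr 25.
+11 hours 20 minutes → arrive 05:38 UTC on Apr 26.
Flight 1 lands earlier by 14 hours 17 minutes.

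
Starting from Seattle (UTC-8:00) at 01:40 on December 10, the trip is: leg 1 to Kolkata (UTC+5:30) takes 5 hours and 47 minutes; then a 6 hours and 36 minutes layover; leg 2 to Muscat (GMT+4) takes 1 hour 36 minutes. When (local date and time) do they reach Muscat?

03:39 on Dec 11

Convert departure to UTC: 01:40 + 8:00 = 09:40 UTC on Dec 10.
Add 5 hours and 47 minutes leg 1 → 15:27 UTC.
Add 6 hours and 36 minutes layover in Kolkata → 22:03 UTC.
Add 1 hour 36 minutes leg 2 → 23:39 UTC.
Muscat is UTC+4:00, so local arrival = 23:39 + 4:00 = 03:39 on Dec 11.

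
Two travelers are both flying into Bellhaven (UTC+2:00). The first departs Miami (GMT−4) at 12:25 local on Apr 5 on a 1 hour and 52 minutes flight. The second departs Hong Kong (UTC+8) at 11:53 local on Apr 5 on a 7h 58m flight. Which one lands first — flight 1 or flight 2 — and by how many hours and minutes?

the second, by 6 hours 26 minutes

Flight 1 in UTC: 12:25 + 4:00 = 16:25 on Apr 5.
+1 hour and 52 minutes → arrive 18:17 UTC on Apr 5.
Flight 2 in UTC: 11:53 − 8:00 = 03:53 on Apr 5.
+7 hours 58 minutes → arrive 11:51 UTC on Apr 5.
Flight 2 lands earlier by 6 hours 26 minutes.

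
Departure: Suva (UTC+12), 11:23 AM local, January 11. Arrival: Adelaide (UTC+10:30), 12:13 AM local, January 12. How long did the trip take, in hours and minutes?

14 hours 20 minutes

Departure in UTC: 11:23 AM − 12:00 = 11:23 PM on Jan 10.
Arrival in UTC: 12:13 AM − 10:30 = 1:43 PM on Jan 11.
Elapsed = 1:43 PM − 11:23 PM (+1 day) = 14 hours 20 minutes.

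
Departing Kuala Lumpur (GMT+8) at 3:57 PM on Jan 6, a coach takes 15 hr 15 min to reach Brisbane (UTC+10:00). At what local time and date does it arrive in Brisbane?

Convert departure to UTC: 3:57 PM − 8:00 = 7:57 AM UTC on Jan 6.
Add 15 hours and 15 minutes travel time → 11:12 PM UTC.
Brisbane is UTC+10:00, so local arrival = 11:12 PM + 10:00 = 9:12 AM on Jan 7.

9:12 AM on January 7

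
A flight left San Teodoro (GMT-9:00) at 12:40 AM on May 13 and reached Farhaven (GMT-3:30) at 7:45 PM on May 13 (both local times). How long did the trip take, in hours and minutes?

13 hours 35 minutes

Farhaven is 5:30 ahead of San Teodoro.
Clock-face elapsed time (ignoring zones) is 19 hours 5 minutes.
Actual elapsed = 19 hours 5 minutes − 5:30 = 13 hours 35 minutes.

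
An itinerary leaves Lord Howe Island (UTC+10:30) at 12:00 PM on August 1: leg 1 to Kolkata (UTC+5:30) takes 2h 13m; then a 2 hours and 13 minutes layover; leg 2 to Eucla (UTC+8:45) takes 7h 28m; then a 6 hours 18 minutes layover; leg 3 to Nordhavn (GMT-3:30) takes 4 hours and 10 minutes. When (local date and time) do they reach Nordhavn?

8:22 PM on August 1

Convert departure to UTC: 12:00 PM − 10:30 = 1:30 AM UTC on Aug 1.
Add 2 hours and 13 minutes leg 1 → 3:43 AM UTC.
Add 2 hours 13 minutes layover in Kolkata → 5:56 AM UTC.
Add 7 hours 28 minutes leg 2 → 1:24 PM UTC.
Add 6 hours 18 minutes layover in Eucla → 7:42 PM UTC.
Add 4 hours and 10 minutes leg 3 → 11:52 PM UTC.
Nordhavn is UTC−3:30, so local arrival = 11:52 PM − 3:30 = 8:22 PM on Aug 1.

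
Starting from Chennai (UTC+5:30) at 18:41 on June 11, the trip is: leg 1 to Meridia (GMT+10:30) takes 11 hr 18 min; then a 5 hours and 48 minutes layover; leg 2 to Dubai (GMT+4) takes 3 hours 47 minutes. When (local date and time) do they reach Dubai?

14:04 on June 12

Convert departure to UTC: 18:41 − 5:30 = 13:11 UTC on Jun 11.
Add 11 hours 18 minutes leg 1 → 00:29 UTC (Jun 12).
Add 5 hours 48 minutes layover in Meridia → 06:17 UTC.
Add 3 hours 47 minutes leg 2 → 10:04 UTC.
Dubai is UTC+4:00, so local arrival = 10:04 + 4:00 = 14:04 on Jun 12.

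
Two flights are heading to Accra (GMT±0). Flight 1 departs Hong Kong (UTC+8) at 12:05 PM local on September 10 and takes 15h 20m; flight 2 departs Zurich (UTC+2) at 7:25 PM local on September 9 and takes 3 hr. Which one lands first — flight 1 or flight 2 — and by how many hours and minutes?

Flight 1 in UTC: 12:05 PM − 8:00 = 4:05 AM on Sep 10.
+15 hours and 20 minutes → arrive 7:25 PM UTC on Sep 10.
Flight 2 in UTC: 7:25 PM − 2:00 = 5:25 PM on Sep 9.
+3 hours → arrive 8:25 PM UTC on Sep 9.
Flight 2 lands earlier by 23 hours.

the second, by 23 hours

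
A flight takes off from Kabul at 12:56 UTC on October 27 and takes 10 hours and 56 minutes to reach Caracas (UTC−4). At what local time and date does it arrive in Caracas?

19:52 on Oct 27

Departure is given in UTC: 12:56 on Oct 27.
Add 10 hours 56 minutes → 23:52 UTC.
Caracas is UTC−4:00: 23:52 − 4:00 = 19:52 on Oct 27.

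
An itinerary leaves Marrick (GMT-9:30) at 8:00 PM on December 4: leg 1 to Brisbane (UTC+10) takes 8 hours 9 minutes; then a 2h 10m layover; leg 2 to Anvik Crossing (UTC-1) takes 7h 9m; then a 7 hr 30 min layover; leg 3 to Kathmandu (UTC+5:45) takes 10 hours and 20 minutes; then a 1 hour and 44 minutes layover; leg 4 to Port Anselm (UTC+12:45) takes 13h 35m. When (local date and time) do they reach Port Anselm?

8:52 PM on Dec 7

Convert departure to UTC: 8:00 PM + 9:30 = 5:30 AM UTC on Dec 5.
Add 8 hours 9 minutes leg 1 → 1:39 PM UTC.
Add 2 hours 10 minutes layover in Brisbane → 3:49 PM UTC.
Add 7 hours and 9 minutes leg 2 → 10:58 PM UTC.
Add 7 hours and 30 minutes layover in Anvik Crossing → 6:28 AM UTC (Dec 6).
Add 10 hours and 20 minutes leg 3 → 4:48 PM UTC.
Add 1 hour 44 minutes layover in Kathmandu → 6:32 PM UTC.
Add 13 hours and 35 minutes leg 4 → 8:07 AM UTC (Dec 7).
Port Anselm is UTC+12:45, so local arrival = 8:07 AM + 12:45 = 8:52 PM on Dec 7.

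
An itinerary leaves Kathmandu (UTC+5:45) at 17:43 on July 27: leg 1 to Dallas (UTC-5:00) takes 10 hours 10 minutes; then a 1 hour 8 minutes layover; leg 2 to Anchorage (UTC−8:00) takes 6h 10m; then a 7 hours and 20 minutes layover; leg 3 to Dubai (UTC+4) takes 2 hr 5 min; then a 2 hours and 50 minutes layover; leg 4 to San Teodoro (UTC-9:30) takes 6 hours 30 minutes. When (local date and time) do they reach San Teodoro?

Convert departure to UTC: 17:43 − 5:45 = 11:58 UTC on Jul 27.
Add 10 hours 10 minutes leg 1 → 22:08 UTC.
Add 1 hour and 8 minutes layover in Dallas → 23:16 UTC.
Add 6 hours and 10 minutes leg 2 → 05:26 UTC (Jul 28).
Add 7 hours and 20 minutes layover in Anchorage → 12:46 UTC.
Add 2 hours 5 minutes leg 3 → 14:51 UTC.
Add 2 hours 50 minutes layover in Dubai → 17:41 UTC.
Add 6 hours and 30 minutes leg 4 → 00:11 UTC (Jul 29).
San Teodoro is UTC−9:30, so local arrival = 00:11 − 9:30 = 14:41 on Jul 28.

14:41 on July 28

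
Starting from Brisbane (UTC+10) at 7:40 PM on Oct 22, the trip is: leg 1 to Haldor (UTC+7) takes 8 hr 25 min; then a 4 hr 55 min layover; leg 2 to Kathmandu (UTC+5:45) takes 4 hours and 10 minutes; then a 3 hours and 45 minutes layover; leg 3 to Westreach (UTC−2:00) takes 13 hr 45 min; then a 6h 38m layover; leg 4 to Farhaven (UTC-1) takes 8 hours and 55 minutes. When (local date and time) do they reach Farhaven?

11:13 AM on October 24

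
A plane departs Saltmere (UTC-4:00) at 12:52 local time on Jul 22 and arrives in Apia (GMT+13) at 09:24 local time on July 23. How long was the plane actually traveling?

3 hours 32 minutes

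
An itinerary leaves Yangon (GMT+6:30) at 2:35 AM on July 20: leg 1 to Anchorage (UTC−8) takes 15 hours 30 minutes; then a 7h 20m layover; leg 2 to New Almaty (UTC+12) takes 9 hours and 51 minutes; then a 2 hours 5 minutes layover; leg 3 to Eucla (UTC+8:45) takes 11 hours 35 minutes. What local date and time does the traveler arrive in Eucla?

Convert departure to UTC: 2:35 AM − 6:30 = 8:05 PM UTC on Jul 19.
Add 15 hours 30 minutes leg 1 → 11:35 AM UTC (Jul 20).
Add 7 hours and 20 minutes layover in Anchorage → 6:55 PM UTC.
Add 9 hours 51 minutes leg 2 → 4:46 AM UTC (Jul 21).
Add 2 hours and 5 minutes layover in New Almaty → 6:51 AM UTC.
Add 11 hours and 35 minutes leg 3 → 6:26 PM UTC.
Eucla is UTC+8:45, so local arrival = 6:26 PM + 8:45 = 3:11 AM on Jul 22.

3:11 AM on July 22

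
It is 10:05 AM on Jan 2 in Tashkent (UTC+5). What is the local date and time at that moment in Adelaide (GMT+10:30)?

In UTC: 10:05 AM − 5:00 = 5:05 AM on Jan 2.
Adelaide is UTC+10:30: 5:05 AM + 10:30 = 3:35 PM on Jan 2.

3:35 PM on Jan 2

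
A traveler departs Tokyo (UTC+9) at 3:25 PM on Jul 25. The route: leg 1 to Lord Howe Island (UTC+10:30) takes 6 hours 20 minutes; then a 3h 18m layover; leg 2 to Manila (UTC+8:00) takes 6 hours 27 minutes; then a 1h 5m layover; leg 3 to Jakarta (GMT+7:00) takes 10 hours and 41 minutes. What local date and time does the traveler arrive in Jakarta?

Convert departure to UTC: 3:25 PM − 9:00 = 6:25 AM UTC on Jul 25.
Add 6 hours 20 minutes leg 1 → 12:45 PM UTC.
Add 3 hours 18 minutes layover in Lord Howe Island → 4:03 PM UTC.
Add 6 hours and 27 minutes leg 2 → 10:30 PM UTC.
Add 1 hour 5 minutes layover in Manila → 11:35 PM UTC.
Add 10 hours 41 minutes leg 3 → 10:16 AM UTC (Jul 26).
Jakarta is UTC+7:00, so local arrival = 10:16 AM + 7:00 = 5:16 PM on Jul 26.

5:16 PM on July 26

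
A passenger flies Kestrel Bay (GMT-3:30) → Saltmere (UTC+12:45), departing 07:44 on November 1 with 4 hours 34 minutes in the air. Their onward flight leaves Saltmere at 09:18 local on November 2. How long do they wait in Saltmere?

4 hours 45 minutes

Convert departure to UTC: 07:44 + 3:30 = 11:14 UTC on Nov 1.
Add 4 hours and 34 minutes flight time → 15:48 UTC.
Saltmere is UTC+12:45, so local arrival = 15:48 + 12:45 = 04:33 on Nov 2.
Layover = 09:18 − 04:33 = 4 hours 45 minutes.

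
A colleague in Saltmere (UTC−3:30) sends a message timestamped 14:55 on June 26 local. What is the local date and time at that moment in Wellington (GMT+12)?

Wellington is 15:30 ahead of Saltmere.
Shift by the zone difference: 14:55 + 15:30 = 06:25 on Jun 27 in Wellington.

06:25 on June 27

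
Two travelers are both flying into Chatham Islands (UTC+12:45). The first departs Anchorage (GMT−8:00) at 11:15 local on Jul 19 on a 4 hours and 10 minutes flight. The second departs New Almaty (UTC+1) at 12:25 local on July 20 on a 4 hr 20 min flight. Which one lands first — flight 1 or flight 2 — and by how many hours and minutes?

Flight 1 in UTC: 11:15 + 8:00 = 19:15 on Jul 19.
+4 hours and 10 minutes → arrive 23:25 UTC on Jul 19.
Flight 2 in UTC: 12:25 − 1:00 = 11:25 on Jul 20.
+4 hours 20 minutes → arrive 15:45 UTC on Jul 20.
Flight 1 lands earlier by 16 hours 20 minutes.

the first, by 16 hours 20 minutes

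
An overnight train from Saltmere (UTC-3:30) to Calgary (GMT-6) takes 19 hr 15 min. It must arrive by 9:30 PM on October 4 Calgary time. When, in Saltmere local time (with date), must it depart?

4:45 AM on Oct 4

Target arrival in UTC: 9:30 PM + 6:00 = 3:30 AM on Oct 5.
Subtract 19 hours and 15 minutes → departure 8:15 AM UTC on Oct 4.
Saltmere is UTC−3:30: 8:15 AM − 3:30 = 4:45 AM on Oct 4.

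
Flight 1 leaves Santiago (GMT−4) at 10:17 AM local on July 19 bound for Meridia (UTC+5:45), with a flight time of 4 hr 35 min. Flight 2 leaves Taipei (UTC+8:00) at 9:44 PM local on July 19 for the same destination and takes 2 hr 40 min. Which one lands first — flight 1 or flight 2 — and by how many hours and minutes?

Flight 1 in UTC: 10:17 AM + 4:00 = 2:17 PM on Jul 19.
+4 hours and 35 minutes → arrive 6:52 PM UTC on Jul 19.
Flight 2 in UTC: 9:44 PM − 8:00 = 1:44 PM on Jul 19.
+2 hours and 40 minutes → arrive 4:24 PM UTC on Jul 19.
Flight 2 lands earlier by 2 hours 28 minutes.

the second, by 2 hours 28 minutes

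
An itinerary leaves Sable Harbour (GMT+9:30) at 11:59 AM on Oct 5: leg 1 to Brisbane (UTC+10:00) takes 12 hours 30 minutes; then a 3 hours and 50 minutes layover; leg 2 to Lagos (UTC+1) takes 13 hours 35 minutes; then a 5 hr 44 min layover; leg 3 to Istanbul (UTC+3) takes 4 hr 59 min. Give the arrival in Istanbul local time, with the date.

Convert departure to UTC: 11:59 AM − 9:30 = 2:29 AM UTC on Oct 5.
Add 12 hours 30 minutes leg 1 → 2:59 PM UTC.
Add 3 hours 50 minutes layover in Brisbane → 6:49 PM UTC.
Add 13 hours 35 minutes leg 2 → 8:24 AM UTC (Oct 6).
Add 5 hours and 44 minutes layover in Lagos → 2:08 PM UTC.
Add 4 hours and 59 minutes leg 3 → 7:07 PM UTC.
Istanbul is UTC+3:00, so local arrival = 7:07 PM + 3:00 = 10:07 PM on Oct 6.

10:07 PM on October 6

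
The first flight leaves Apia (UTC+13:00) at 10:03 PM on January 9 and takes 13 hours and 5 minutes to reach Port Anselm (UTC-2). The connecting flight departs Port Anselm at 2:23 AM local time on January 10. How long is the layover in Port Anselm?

6 hours 15 minutes

Convert departure to UTC: 10:03 PM − 13:00 = 9:03 AM UTC on Jan 9.
Add 13 hours 5 minutes flight time → 10:08 PM UTC.
Port Anselm is UTC−2:00, so local arrival = 10:08 PM − 2:00 = 8:08 PM on Jan 9.
Layover = 2:23 AM − 8:08 PM (+1 day) = 6 hours 15 minutes.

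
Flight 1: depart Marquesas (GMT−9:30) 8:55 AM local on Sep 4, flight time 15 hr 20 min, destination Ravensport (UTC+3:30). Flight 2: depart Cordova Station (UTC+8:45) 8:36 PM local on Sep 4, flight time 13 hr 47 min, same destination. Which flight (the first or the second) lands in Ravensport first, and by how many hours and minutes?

the second, by 8 hours 7 minutes

Flight 1 in UTC: 8:55 AM + 9:30 = 6:25 PM on Sep 4.
+15 hours 20 minutes → arrive 9:45 AM UTC on Sep 5.
Flight 2 in UTC: 8:36 PM − 8:45 = 11:51 AM on Sep 4.
+13 hours and 47 minutes → arrive 1:38 AM UTC on Sep 5.
Flight 2 lands earlier by 8 hours 7 minutes.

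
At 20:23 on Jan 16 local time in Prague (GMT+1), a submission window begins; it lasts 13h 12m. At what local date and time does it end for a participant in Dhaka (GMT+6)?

14:35 on Jan 17

Convert start to UTC: 20:23 − 1:00 = 19:23 UTC on Jan 16.
Add 13 hours 12 minutes duration → 08:35 UTC (Jan 17).
Dhaka is UTC+6:00, so local end time = 08:35 + 6:00 = 14:35 on Jan 17.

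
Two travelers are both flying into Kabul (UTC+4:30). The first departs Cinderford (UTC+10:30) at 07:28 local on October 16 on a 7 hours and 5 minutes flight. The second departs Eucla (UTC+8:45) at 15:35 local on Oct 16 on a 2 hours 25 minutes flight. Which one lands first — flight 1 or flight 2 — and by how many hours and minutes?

the first, by 5 hours 12 minutes

Flight 1 in UTC: 07:28 − 10:30 = 20:58 on Oct 15.
+7 hours and 5 minutes → arrive 04:03 UTC on Oct 16.
Flight 2 in UTC: 15:35 − 8:45 = 06:50 on Oct 16.
+2 hours and 25 minutes → arrive 09:15 UTC on Oct 16.
Flight 1 lands earlier by 5 hours 12 minutes.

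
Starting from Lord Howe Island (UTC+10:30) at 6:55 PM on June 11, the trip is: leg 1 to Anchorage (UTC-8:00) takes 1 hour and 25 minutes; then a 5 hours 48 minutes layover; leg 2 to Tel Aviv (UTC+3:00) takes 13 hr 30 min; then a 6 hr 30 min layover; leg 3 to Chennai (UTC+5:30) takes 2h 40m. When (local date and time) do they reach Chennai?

Convert departure to UTC: 6:55 PM − 10:30 = 8:25 AM UTC on Jun 11.
Add 1 hour and 25 minutes leg 1 → 9:50 AM UTC.
Add 5 hours and 48 minutes layover in Anchorage → 3:38 PM UTC.
Add 13 hours 30 minutes leg 2 → 5:08 AM UTC (Jun 12).
Add 6 hours and 30 minutes layover in Tel Aviv → 11:38 AM UTC.
Add 2 hours 40 minutes leg 3 → 2:18 PM UTC.
Chennai is UTC+5:30, so local arrival = 2:18 PM + 5:30 = 7:48 PM on Jun 12.

7:48 PM on June 12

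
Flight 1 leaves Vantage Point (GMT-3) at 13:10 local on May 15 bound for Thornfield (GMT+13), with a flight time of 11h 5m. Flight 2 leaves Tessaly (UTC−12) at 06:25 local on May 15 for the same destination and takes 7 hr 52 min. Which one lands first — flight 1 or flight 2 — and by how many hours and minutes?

the second, by 58 minutes

Flight 1 in UTC: 13:10 + 3:00 = 16:10 on May 15.
+11 hours 5 minutes → arrive 03:15 UTC on May 16.
Flight 2 in UTC: 06:25 + 12:00 = 18:25 on May 15.
+7 hours and 52 minutes → arrive 02:17 UTC on May 16.
Flight 2 lands earlier by 58 minutes.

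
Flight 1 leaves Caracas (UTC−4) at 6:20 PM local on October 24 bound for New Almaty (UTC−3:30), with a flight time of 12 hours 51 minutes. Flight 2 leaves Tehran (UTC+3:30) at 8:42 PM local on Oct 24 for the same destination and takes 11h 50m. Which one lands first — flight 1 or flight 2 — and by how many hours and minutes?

Flight 1 in UTC: 6:20 PM + 4:00 = 10:20 PM on Oct 24.
+12 hours 51 minutes → arrive 11:11 AM UTC on Oct 25.
Flight 2 in UTC: 8:42 PM − 3:30 = 5:12 PM on Oct 24.
+11 hours 50 minutes → arrive 5:02 AM UTC on Oct 25.
Flight 2 lands earlier by 6 hours 9 minutes.

the second, by 6 hours 9 minutes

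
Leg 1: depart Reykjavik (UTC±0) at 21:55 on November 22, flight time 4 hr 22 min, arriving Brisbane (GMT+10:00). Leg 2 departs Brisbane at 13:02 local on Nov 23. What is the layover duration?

45 minutes

Reykjavik is at UTC+0, so departure is already 21:55 UTC on Nov 22.
Add 4 hours and 22 minutes flight time → 02:17 UTC (Nov 23).
Brisbane is UTC+10:00, so local arrival = 02:17 + 10:00 = 12:17 on Nov 23.
Layover = 13:02 − 12:17 = 45 minutes.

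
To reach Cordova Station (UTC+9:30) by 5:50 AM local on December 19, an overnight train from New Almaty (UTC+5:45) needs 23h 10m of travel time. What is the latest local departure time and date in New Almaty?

2:55 AM on Dec 18

Target arrival in UTC: 5:50 AM − 9:30 = 8:20 PM on Dec 18.
Subtract 23 hours and 10 minutes → departure 9:10 PM UTC on Dec 17.
New Almaty is UTC+5:45: 9:10 PM + 5:45 = 2:55 AM on Dec 18.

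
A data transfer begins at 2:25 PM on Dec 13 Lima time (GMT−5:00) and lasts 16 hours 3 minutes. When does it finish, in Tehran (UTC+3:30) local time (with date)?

Convert start to UTC: 2:25 PM + 5:00 = 7:25 PM UTC on Dec 13.
Add 16 hours and 3 minutes duration → 11:28 AM UTC (Dec 14).
Tehran is UTC+3:30, so local end time = 11:28 AM + 3:30 = 2:58 PM on Dec 14.

2:58 PM on Dec 14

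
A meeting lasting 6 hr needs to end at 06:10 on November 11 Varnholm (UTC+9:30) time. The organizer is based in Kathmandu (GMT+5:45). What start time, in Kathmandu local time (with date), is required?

Target end time in UTC: 06:10 − 9:30 = 20:40 on Nov 10.
Subtract 6 hours → start 14:40 UTC on Nov 10.
Kathmandu is UTC+5:45: 14:40 + 5:45 = 20:25 on Nov 10.

20:25 on Nov 10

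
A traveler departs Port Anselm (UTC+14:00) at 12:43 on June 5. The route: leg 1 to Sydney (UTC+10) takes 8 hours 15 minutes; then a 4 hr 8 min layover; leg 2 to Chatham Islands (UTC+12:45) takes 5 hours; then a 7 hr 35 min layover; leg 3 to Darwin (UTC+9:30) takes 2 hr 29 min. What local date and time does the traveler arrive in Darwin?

Convert departure to UTC: 12:43 − 14:00 = 22:43 UTC on Jun 4.
Add 8 hours 15 minutes leg 1 → 06:58 UTC (Jun 5).
Add 4 hours 8 minutes layover in Sydney → 11:06 UTC.
Add 5 hours leg 2 → 16:06 UTC.
Add 7 hours 35 minutes layover in Chatham Islands → 23:41 UTC.
Add 2 hours 29 minutes leg 3 → 02:10 UTC (Jun 6).
Darwin is UTC+9:30, so local arrival = 02:10 + 9:30 = 11:40 on Jun 6.

11:40 on June 6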